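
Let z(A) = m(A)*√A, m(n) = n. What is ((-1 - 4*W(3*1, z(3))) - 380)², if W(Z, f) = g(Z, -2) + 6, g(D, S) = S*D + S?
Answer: 139129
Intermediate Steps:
g(D, S) = S + D*S (g(D, S) = D*S + S = S + D*S)
z(A) = A^(3/2) (z(A) = A*√A = A^(3/2))
W(Z, f) = 4 - 2*Z (W(Z, f) = -2*(1 + Z) + 6 = (-2 - 2*Z) + 6 = 4 - 2*Z)
((-1 - 4*W(3*1, z(3))) - 380)² = ((-1 - 4*(4 - 6)) - 380)² = ((-1 - 4*(-2)) - 380)² = ((-1 + 8) - 380)² = (7 - 380)² = (-373)² = 139129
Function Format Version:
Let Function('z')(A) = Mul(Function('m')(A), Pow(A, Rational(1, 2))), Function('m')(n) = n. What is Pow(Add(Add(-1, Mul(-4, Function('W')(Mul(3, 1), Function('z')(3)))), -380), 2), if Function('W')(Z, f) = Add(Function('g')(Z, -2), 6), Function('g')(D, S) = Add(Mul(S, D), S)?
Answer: 139129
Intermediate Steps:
Function('g')(D, S) = Add(S, Mul(D, S)) (Function('g')(D, S) = Add(Mul(D, S), S) = Add(S, Mul(D, S)))
Function('z')(A) = Pow(A, Rational(3, 2)) (Function('z')(A) = Mul(A, Pow(A, Rational(1, 2))) = Pow(A, Rational(3, 2)))
Function('W')(Z, f) = Add(4, Mul(-2, Z)) (Function('W')(Z, f) = Add(Mul(-2, Add(1, Z)), 6) = Add(Add(-2, Mul(-2, Z)), 6) = Add(4, Mul(-2, Z)))
Pow(Add(Add(-1, Mul(-4, Function('W')(Mul(3, 1), Function('z')(3)))), -380), 2) = Pow(Add(Add(-1, Mul(-4, Add(4, Mul(-2, Mul(3, 1))))), -380), 2) = Pow(Add(Add(-1, Mul(-4, Add(4, Mul(-2, 3)))), -380), 2) = Pow(Add(Add(-1, Mul(-4, Add(4, -6))), -380), 2) = Pow(Add(Add(-1, Mul(-4, -2)), -380), 2) = Pow(Add(Add(-1, 8), -380), 2) = Pow(Add(7, -380), 2) = Pow(-373, 2) = 139129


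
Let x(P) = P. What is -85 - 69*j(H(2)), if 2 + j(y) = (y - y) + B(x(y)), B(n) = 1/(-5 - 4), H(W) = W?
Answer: 182/3 ≈ 60.667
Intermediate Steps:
B(n) = -⅑ (B(n) = 1/(-9) = -⅑)
j(y) = -19/9 (j(y) = -2 + ((y - y) - ⅑) = -2 + (0 - ⅑) = -2 - ⅑ = -19/9)
-85 - 69*j(H(2)) = -85 - 69*(-19/9) = -85 + 437/3 = 182/3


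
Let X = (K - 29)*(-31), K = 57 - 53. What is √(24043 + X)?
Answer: √24818 ≈ 157.54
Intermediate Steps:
K = 4
X = 775 (X = (4 - 29)*(-31) = -25*(-31) = 775)
√(24043 + X) = √(24043 + 775) = √24818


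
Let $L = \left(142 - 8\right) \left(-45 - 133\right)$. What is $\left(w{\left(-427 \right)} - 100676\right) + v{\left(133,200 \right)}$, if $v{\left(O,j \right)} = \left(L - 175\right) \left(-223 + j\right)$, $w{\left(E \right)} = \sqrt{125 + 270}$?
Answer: $451945 + \sqrt{395} \approx 4.5197 \cdot 10^{5}$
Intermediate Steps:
$w{\left(E \right)} = \sqrt{395}$
$L = -23852$ ($L = 134 \left(-178\right) = -23852$)
$v{\left(O,j \right)} = 5358021 - 24027 j$ ($v{\left(O,j \right)} = \left(-23852 - 175\right) \left(-223 + j\right) = - 24027 \left(-223 + j\right) = 5358021 - 24027 j$)
$\left(w{\left(-427 \right)} - 100676\right) + v{\left(133,200 \right)} = \left(\sqrt{395} - 100676\right) + \left(5358021 - 4805400\right) = \left(-100676 + \sqrt{395}\right) + \left(5358021 - 4805400\right) = \left(-100676 + \sqrt{395}\right) + 552621 = 451945 + \sqrt{395}$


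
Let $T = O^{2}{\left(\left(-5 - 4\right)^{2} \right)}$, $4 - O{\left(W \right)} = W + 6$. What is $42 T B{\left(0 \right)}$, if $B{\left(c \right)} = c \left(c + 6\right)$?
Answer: $0$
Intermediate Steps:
$B{\left(c \right)} = c \left(6 + c\right)$
$O{\left(W \right)} = -2 - W$ ($O{\left(W \right)} = 4 - \left(W + 6\right) = 4 - \left(6 + W\right) = -2 - W$)
$T = 6889$ ($T = \left(-2 - \left(-5 - 4\right)^{2}\right)^{2} = \left(-2 - \left(-9\right)^{2}\right)^{2} = \left(-2 - 81\right)^{2} = \left(-83\right)^{2} = 6889$)
$42 T B{\left(0 \right)} = 42 \cdot 6889 \cdot 0 \left(6 + 0\right) = 289338 \cdot 0 \cdot 6 = 289338 \cdot 0 = 0$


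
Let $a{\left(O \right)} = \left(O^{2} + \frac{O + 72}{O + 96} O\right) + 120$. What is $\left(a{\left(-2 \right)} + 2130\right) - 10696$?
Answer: $- \frac{396844}{47} \approx -8443.5$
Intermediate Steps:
$a{\left(O \right)} = 120 + O^{2} + \frac{O \left(72 + O\right)}{96 + O}$ ($a{\left(O \right)} = \left(O^{2} + \frac{72 + O}{96 + O} O\right) + 120 = \left(O^{2} + \frac{O \left(72 + O\right)}{96 + O}\right) + 120 = 120 + O^{2} + \frac{O \left(72 + O\right)}{96 + O}$)
$\left(a{\left(-2 \right)} + 2130\right) - 10696 = \left(\frac{11520 + \left(-2\right)^{3} + 97 \left(-2\right)^{2} + 192 \left(-2\right)}{96 - 2} + 2130\right) - 10696 = \left(\frac{11520 - 8 + 97 \cdot 4 - 384}{94} + 2130\right) - 10696 = \left(\frac{11520 - 8 + 388 - 384}{94} + 2130\right) - 10696 = \left(\frac{1}{94} \cdot 11516 + 2130\right) - 10696 = \left(\frac{5758}{47} + 2130\right) - 10696 = \frac{105868}{47} - 10696 = - \frac{396844}{47}$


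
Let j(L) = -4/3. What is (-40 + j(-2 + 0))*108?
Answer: -4464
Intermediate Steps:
j(L) = -4/3 (j(L) = -4*⅓ = -4/3)
(-40 + j(-2 + 0))*108 = (-40 - 4/3)*108 = -124/3*108 = -4464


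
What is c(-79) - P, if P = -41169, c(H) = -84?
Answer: 41085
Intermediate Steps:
c(-79) - P = -84 - 1*(-41169) = -84 + 41169 = 41085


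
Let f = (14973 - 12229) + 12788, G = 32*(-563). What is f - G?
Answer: 33548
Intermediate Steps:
G = -18016
f = 15532 (f = 2744 + 12788 = 15532)
f - G = 15532 - 1*(-18016) = 15532 + 18016 = 33548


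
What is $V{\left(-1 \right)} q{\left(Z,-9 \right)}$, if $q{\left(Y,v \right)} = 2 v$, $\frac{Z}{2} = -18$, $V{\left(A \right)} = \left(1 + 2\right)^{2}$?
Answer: $-162$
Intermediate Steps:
$V{\left(A \right)} = 9$ ($V{\left(A \right)} = 3^{2} = 9$)
$Z = -36$ ($Z = 2 \left(-18\right) = -36$)
$V{\left(-1 \right)} q{\left(Z,-9 \right)} = 9 \cdot 2 \left(-9\right) = 9 \left(-18\right) = -162$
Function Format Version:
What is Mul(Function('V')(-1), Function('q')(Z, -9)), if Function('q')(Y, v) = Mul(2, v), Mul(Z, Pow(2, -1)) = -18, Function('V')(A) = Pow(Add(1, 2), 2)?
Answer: -162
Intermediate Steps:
Function('V')(A) = 9 (Function('V')(A) = Pow(3, 2) = 9)
Z = -36 (Z = Mul(2, -18) = -36)
Mul(Function('V')(-1), Function('q')(Z, -9)) = Mul(9, Mul(2, -9)) = Mul(9, -18) = -162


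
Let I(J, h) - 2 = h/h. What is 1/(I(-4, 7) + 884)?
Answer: 1/887 ≈ 0.0011274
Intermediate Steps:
I(J, h) = 3 (I(J, h) = 2 + h/h = 2 + 1 = 3)
1/(I(-4, 7) + 884) = 1/(3 + 884) = 1/887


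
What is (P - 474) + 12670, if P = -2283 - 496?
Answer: 9417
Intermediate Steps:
P = -2779
(P - 474) + 12670 = (-2779 - 474) + 12670 = -3253 + 12670 = 9417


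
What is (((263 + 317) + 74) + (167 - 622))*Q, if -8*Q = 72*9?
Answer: -16119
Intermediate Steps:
Q = -81 (Q = -9*9 = -⅛*648 = -81)
(((263 + 317) + 74) + (167 - 622))*Q = (((263 + 317) + 74) + (167 - 622))*(-81) = ((580 + 74) - 455)*(-81) = (654 - 455)*(-81) = 199*(-81) = -16119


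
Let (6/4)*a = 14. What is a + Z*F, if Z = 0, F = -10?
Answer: 28/3 ≈ 9.3333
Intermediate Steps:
a = 28/3 (a = (⅔)*14 = 28/3 ≈ 9.3333)
a + Z*F = 28/3 + 0*(-10) = 28/3 + 0 = 28/3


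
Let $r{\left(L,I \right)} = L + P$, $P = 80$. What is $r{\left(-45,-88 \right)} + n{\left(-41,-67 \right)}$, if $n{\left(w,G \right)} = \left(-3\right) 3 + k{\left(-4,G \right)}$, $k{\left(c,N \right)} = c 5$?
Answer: $6$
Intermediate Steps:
$k{\left(c,N \right)} = 5 c$
$n{\left(w,G \right)} = -29$ ($n{\left(w,G \right)} = \left(-3\right) 3 + 5 \left(-4\right) = -9 - 20 = -29$)
$r{\left(L,I \right)} = 80 + L$ ($r{\left(L,I \right)} = L + 80 = 80 + L$)
$r{\left(-45,-88 \right)} + n{\left(-41,-67 \right)} = \left(80 - 45\right) - 29 = 35 - 29 = 6$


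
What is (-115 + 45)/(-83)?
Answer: 70/83 ≈ 0.84337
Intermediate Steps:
(-115 + 45)/(-83) = -1/83*(-70) = 70/83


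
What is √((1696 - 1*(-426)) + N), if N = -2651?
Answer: 23*I ≈ 23.0*I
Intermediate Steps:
√((1696 - 1*(-426)) + N) = √((1696 - 1*(-426)) - 2651) = √((1696 + 426) - 2651) = √(2122 - 2651) = √(-529) = 23*I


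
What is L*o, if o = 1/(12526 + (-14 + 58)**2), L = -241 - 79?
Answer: -160/7231 ≈ -0.022127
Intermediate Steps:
L = -320
o = 1/14462 (o = 1/(12526 + 44**2) = 1/(12526 + 1936) = 1/14462 ≈ 6.9147e-5)
L*o = -320*1/14462 = -160/7231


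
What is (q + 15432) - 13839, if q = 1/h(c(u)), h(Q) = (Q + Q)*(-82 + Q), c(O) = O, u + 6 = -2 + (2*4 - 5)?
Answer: 1385911/870 ≈ 1593.0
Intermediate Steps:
u = -5 (u = -6 + (-2 + (2*4 - 5)) = -6 + (-2 + (8 - 5)) = -6 + (-2 + 3) = -6 + 1 = -5)
h(Q) = 2*Q*(-82 + Q) (h(Q) = (2*Q)*(-82 + Q) = 2*Q*(-82 + Q))
q = 1/870 (q = 1/(2*(-5)*(-82 - 5)) = 1/(2*(-5)*(-87)) = 1/870 ≈ 0.0011494)
(q + 15432) - 13839 = (1/870 + 15432) - 13839 = 13425841/870 - 13839 = 1385911/870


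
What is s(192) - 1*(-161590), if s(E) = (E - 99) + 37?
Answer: 161720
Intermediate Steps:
s(E) = -62 + E (s(E) = (-99 + E) + 37 = -62 + E)
s(192) - 1*(-161590) = (-62 + 192) - 1*(-161590) = 130 + 161590 = 161720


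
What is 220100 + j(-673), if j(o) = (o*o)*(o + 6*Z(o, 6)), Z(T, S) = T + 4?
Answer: -2122658123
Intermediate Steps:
Z(T, S) = 4 + T
j(o) = o²*(24 + 7*o) (j(o) = (o*o)*(o + 6*(4 + o)) = o²*(o + (24 + 6*o)) = o²*(24 + 7*o))
220100 + j(-673) = 220100 + (-673)²*(24 + 7*(-673)) = 220100 + 452929*(24 - 4711) = 220100 + 452929*(-4687) = 220100 - 2122878223 = -2122658123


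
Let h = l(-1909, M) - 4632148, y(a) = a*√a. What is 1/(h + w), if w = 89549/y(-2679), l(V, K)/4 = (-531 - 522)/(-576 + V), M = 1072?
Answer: -549987976055959386336720/2547624771098689498613304161761 - 1481447413823475*I*√2679/2547624771098689498613304161761 ≈ -2.1588e-7 - 3.0098e-14*I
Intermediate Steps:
l(V, K) = -4212/(-576 + V) (l(V, K) = 4*((-531 - 522)/(-576 + V)) = 4*(-1053/(-576 + V)) = -4212/(-576 + V))
y(a) = a^(3/2)
h = -11510883568/2485 (h = -4212/(-576 - 1909) - 4632148 = -4212/(-2485) - 4632148 = -4212*(-1/2485) - 4632148 = 4212/2485 - 4632148 = -11510883568/2485 ≈ -4.6321e+6)
w = 89549*I*√2679/7177041 (w = 89549/((-2679)^(3/2)) = 89549/((-2679*I*√2679)) = 89549*(I*√2679/7177041) = 89549*I*√2679/7177041 ≈ 0.64581*I)
1/(h + w) = 1/(-11510883568/2485 + 89549*I*√2679/7177041)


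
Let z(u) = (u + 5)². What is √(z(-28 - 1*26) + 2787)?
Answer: 2*√1297 ≈ 72.028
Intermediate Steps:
z(u) = (5 + u)²
√(z(-28 - 1*26) + 2787) = √((5 + (-28 - 1*26))² + 2787) = √((5 + (-28 - 26))² + 2787) = √((5 - 54)² + 2787) = √((-49)² + 2787) = √(2401 + 2787) = √5188 = 2*√1297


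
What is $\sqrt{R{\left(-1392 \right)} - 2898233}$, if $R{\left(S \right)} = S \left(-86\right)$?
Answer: $i \sqrt{2778521} \approx 1666.9 i$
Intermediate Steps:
$R{\left(S \right)} = - 86 S$
$\sqrt{R{\left(-1392 \right)} - 2898233} = \sqrt{\left(-86\right) \left(-1392\right) - 2898233} = \sqrt{119712 - 2898233} = \sqrt{-2778521} = i \sqrt{2778521}$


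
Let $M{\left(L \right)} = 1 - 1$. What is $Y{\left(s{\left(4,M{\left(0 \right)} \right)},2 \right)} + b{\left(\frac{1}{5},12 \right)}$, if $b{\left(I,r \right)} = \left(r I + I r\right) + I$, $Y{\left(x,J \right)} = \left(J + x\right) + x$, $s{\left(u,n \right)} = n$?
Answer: $7$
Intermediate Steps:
$M{\left(L \right)} = 0$ ($M{\left(L \right)} = 1 - 1 = 0$)
$Y{\left(x,J \right)} = J + 2 x$
$b{\left(I,r \right)} = I + 2 I r$ ($b{\left(I,r \right)} = \left(I r + I r\right) + I = 2 I r + I = I + 2 I r$)
$Y{\left(s{\left(4,M{\left(0 \right)} \right)},2 \right)} + b{\left(\frac{1}{5},12 \right)} = \left(2 + 2 \cdot 0\right) + \frac{1 + 2 \cdot 12}{5} = \left(2 + 0\right) + \frac{1 + 24}{5} = 2 + \frac{1}{5} \cdot 25 = 2 + 5 = 7$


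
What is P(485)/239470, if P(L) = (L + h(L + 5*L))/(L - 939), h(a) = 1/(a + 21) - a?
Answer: 507691/22761178770 ≈ 2.2305e-5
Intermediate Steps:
h(a) = 1/(21 + a) - a
P(L) = (L + (1 - 126*L - 36*L²)/(21 + 6*L))/(-939 + L) (P(L) = (L + (1 - (L + 5*L)² - 21*(L + 5*L))/(21 + (L + 5*L)))/(L - 939) = (L + (1 - (6*L)² - 126*L)/(21 + 6*L))/(-939 + L) = (L + (1 - 36*L² - 126*L)/(21 + 6*L))/(-939 + L) = (L + (1 - 126*L - 36*L²)/(21 + 6*L))/(-939 + L))
P(485)/239470 = ((1 - 105*485 - 30*485²)/(3*(-6573 - 1871*485 + 2*485²)))/239470 = ((1 - 50925 - 30*235225)/(3*(-6573 - 907435 + 2*235225)))*(1/239470) = ((1 - 50925 - 7056750)/(3*(-6573 - 907435 + 470450)))*(1/239470) = ((⅓)*(-7107674)/(-443558))*(1/239470) = ((⅓)*(-1/443558)*(-7107674))*(1/239470) = (3553837/665337)*(1/239470) = 507691/22761178770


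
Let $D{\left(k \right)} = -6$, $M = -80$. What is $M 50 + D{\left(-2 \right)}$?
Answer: $-4006$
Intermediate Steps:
$M 50 + D{\left(-2 \right)} = \left(-80\right) 50 - 6 = -4000 - 6 = -4006$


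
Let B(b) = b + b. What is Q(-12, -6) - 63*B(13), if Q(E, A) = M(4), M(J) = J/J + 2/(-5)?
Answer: -8187/5 ≈ -1637.4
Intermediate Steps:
M(J) = 3/5 (M(J) = 1 + 2*(-1/5) = 1 - 2/5 = 3/5)
B(b) = 2*b
Q(E, A) = 3/5
Q(-12, -6) - 63*B(13) = 3/5 - 126*13 = 3/5 - 63*26 = 3/5 - 1638 = -8187/5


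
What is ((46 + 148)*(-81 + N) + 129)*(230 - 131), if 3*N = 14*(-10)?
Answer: -2439195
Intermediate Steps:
N = -140/3 (N = (14*(-10))/3 = (⅓)*(-140) = -140/3 ≈ -46.667)
((46 + 148)*(-81 + N) + 129)*(230 - 131) = ((46 + 148)*(-81 - 140/3) + 129)*(230 - 131) = (194*(-383/3) + 129)*99 = (-74302/3 + 129)*99 = -73915/3*99 = -2439195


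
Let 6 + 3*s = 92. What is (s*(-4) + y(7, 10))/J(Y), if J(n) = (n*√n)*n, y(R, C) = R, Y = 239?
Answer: -323*√239/40955757 ≈ -0.00012192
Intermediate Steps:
s = 86/3 (s = -2 + (⅓)*92 = -2 + 92/3 = 86/3 ≈ 28.667)
J(n) = n^(5/2) (J(n) = n^(3/2)*n = n^(5/2))
(s*(-4) + y(7, 10))/J(Y) = ((86/3)*(-4) + 7)/(239^(5/2)) = (-344/3 + 7)/((57121*√239)) = -323*√239/40955757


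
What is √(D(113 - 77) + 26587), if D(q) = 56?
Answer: √26643 ≈ 163.23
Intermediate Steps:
√(D(113 - 77) + 26587) = √(56 + 26587) = √26643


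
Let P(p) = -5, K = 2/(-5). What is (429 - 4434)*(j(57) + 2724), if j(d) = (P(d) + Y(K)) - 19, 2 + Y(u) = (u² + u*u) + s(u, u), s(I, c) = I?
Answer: -54025848/5 ≈ -1.0805e+7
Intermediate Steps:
K = -⅖ (K = 2*(-⅕) = -⅖ ≈ -0.40000)
Y(u) = -2 + u + 2*u² (Y(u) = -2 + ((u² + u*u) + u) = -2 + ((u² + u²) + u) = -2 + (2*u² + u) = -2 + (u + 2*u²) = -2 + u + 2*u²)
j(d) = -652/25 (j(d) = (-5 + (-2 - ⅖ + 2*(-⅖)²)) - 19 = (-5 + (-2 - ⅖ + 2*(4/25))) - 19 = (-5 + (-2 - ⅖ + 8/25)) - 19 = (-5 - 52/25) - 19 = -177/25 - 19 = -652/25)
(429 - 4434)*(j(57) + 2724) = (429 - 4434)*(-652/25 + 2724) = -4005*67448/25 = -54025848/5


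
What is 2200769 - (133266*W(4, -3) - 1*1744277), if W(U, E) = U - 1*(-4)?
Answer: 2878918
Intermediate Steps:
W(U, E) = 4 + U (W(U, E) = U + 4 = 4 + U)
2200769 - (133266*W(4, -3) - 1*1744277) = 2200769 - (133266*(4 + 4) - 1*1744277) = 2200769 - (133266*8 - 1744277) = 2200769 - (1066128 - 1744277) = 2200769 - 1*(-678149) = 2200769 + 678149 = 2878918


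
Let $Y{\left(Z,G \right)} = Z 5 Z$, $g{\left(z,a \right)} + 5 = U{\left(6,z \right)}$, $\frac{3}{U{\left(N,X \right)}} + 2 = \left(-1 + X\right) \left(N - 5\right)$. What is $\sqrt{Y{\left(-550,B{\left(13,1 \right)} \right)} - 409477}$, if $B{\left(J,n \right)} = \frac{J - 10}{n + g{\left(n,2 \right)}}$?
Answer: $\sqrt{1103023} \approx 1050.2$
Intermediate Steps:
$U{\left(N,X \right)} = \frac{3}{-2 + \left(-1 + X\right) \left(-5 + N\right)}$ ($U{\left(N,X \right)} = \frac{3}{-2 + \left(-1 + X\right) \left(N - 5\right)} = \frac{3}{-2 + \left(-1 + X\right) \left(-5 + N\right)}$)
$g{\left(z,a \right)} = -5 + \frac{3}{-3 + z}$ ($g{\left(z,a \right)} = -5 + \frac{3}{3 - 6 - 5 z + 6 z} = -5 + \frac{3}{-3 + z}$)
$B{\left(J,n \right)} = \frac{-10 + J}{n + \frac{18 - 5 n}{-3 + n}}$ ($B{\left(J,n \right)} = \frac{J - 10}{n + \frac{18 - 5 n}{-3 + n}} = \frac{-10 + J}{n + \frac{18 - 5 n}{-3 + n}}$)
$Y{\left(Z,G \right)} = 5 Z^{2}$ ($Y{\left(Z,G \right)} = 5 Z Z = 5 Z^{2}$)
$\sqrt{Y{\left(-550,B{\left(13,1 \right)} \right)} - 409477} = \sqrt{5 \left(-550\right)^{2} - 409477} = \sqrt{5 \cdot 302500 - 409477} = \sqrt{1512500 - 409477} = \sqrt{1103023}$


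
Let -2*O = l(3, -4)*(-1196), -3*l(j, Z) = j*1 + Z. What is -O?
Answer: -598/3 ≈ -199.33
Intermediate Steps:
l(j, Z) = -Z/3 - j/3 (l(j, Z) = -(j*1 + Z)/3 = -(j + Z)/3 = -(Z + j)/3 = -Z/3 - j/3)
O = 598/3 (O = -(-⅓*(-4) - ⅓*3)*(-1196)/2 = -(4/3 - 1)*(-1196)/2 = -(-1196)/6 = -½*(-1196/3) = 598/3 ≈ 199.33)
-O = -1*598/3 = -598/3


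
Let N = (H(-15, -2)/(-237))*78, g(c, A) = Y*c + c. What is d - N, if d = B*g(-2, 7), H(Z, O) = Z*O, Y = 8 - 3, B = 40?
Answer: -37140/79 ≈ -470.13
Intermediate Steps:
Y = 5
H(Z, O) = O*Z
g(c, A) = 6*c (g(c, A) = 5*c + c = 6*c)
d = -480 (d = 40*(6*(-2)) = 40*(-12) = -480)
N = -780/79 (N = (-2*(-15)/(-237))*78 = (30*(-1/237))*78 = -10/79*78 = -780/79 ≈ -9.8734)
d - N = -480 - 1*(-780/79) = -480 + 780/79 = -37140/79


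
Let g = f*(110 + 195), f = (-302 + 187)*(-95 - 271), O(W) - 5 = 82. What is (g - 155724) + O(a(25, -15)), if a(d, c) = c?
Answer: 12681813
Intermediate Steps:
O(W) = 87 (O(W) = 5 + 82 = 87)
f = 42090 (f = -115*(-366) = 42090)
g = 12837450 (g = 42090*(110 + 195) = 42090*305 = 12837450)
(g - 155724) + O(a(25, -15)) = (12837450 - 155724) + 87 = 12681726 + 87 = 12681813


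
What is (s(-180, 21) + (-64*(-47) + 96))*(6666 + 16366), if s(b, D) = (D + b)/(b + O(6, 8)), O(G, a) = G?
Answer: 2073858860/29 ≈ 7.1512e+7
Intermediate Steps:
s(b, D) = (D + b)/(6 + b) (s(b, D) = (D + b)/(b + 6) = (D + b)/(6 + b))
(s(-180, 21) + (-64*(-47) + 96))*(6666 + 16366) = ((21 - 180)/(6 - 180) + (-64*(-47) + 96))*(6666 + 16366) = (-159/(-174) + (3008 + 96))*23032 = (-1/174*(-159) + 3104)*23032 = (53/58 + 3104)*23032 = (180085/58)*23032 = 2073858860/29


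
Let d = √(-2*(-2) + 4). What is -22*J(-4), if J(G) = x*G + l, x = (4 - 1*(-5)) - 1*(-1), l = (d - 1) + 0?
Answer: 902 - 44*√2 ≈ 839.77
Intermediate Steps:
d = 2*√2 (d = √(4 + 4) = √8 = 2*√2 ≈ 2.8284)
l = -1 + 2*√2 (l = (2*√2 - 1) + 0 = (-1 + 2*√2) + 0 = -1 + 2*√2 ≈ 1.8284)
x = 10 (x = (4 + 5) + 1 = 9 + 1 = 10)
J(G) = -1 + 2*√2 + 10*G (J(G) = 10*G + (-1 + 2*√2) = -1 + 2*√2 + 10*G)
-22*J(-4) = -22*(-1 + 2*√2 + 10*(-4)) = -22*(-1 + 2*√2 - 40) = -22*(-41 + 2*√2) = 902 - 44*√2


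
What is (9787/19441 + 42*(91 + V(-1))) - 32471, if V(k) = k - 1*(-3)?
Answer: -555322378/19441 ≈ -28565.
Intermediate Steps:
V(k) = 3 + k (V(k) = k + 3 = 3 + k)
(9787/19441 + 42*(91 + V(-1))) - 32471 = (9787/19441 + 42*(91 + (3 - 1))) - 32471 = (9787*(1/19441) + 42*(91 + 2)) - 32471 = (9787/19441 + 42*93) - 32471 = (9787/19441 + 3906) - 32471 = 75946333/19441 - 32471 = -555322378/19441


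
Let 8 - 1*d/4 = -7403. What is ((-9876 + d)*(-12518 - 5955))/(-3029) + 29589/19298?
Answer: 542094043981/4496434 ≈ 1.2056e+5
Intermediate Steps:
d = 29644 (d = 32 - 4*(-7403) = 32 + 29612 = 29644)
((-9876 + d)*(-12518 - 5955))/(-3029) + 29589/19298 = ((-9876 + 29644)*(-12518 - 5955))/(-3029) + 29589/19298 = (19768*(-18473))*(-1/3029) + 29589*(1/19298) = -365174264*(-1/3029) + 29589/19298 = 28090328/233 + 29589/19298 = 542094043981/4496434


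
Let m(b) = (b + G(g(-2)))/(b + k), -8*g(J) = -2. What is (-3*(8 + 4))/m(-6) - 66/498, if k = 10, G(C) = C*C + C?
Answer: 190231/7553 ≈ 25.186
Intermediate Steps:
g(J) = ¼ (g(J) = -⅛*(-2) = ¼)
G(C) = C + C² (G(C) = C² + C = C + C²)
m(b) = (5/16 + b)/(10 + b) (m(b) = (b + (1 + ¼)/4)/(b + 10) = (b + (¼)*(5/4))/(10 + b) = (b + 5/16)/(10 + b) = (5/16 + b)/(10 + b))
(-3*(8 + 4))/m(-6) - 66/498 = (-3*(8 + 4))/(((5/16 - 6)/(10 - 6))) - 66/498 = (-3*12)/((-91/16/4)) - 66*1/498 = -36/((¼)*(-91/16)) - 11/83 = -36/(-91/64) - 11/83 = -36*(-64/91) - 11/83 = 2304/91 - 11/83 = 190231/7553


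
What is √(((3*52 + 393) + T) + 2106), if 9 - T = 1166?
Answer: √1498 ≈ 38.704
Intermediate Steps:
T = -1157 (T = 9 - 1*1166 = 9 - 1166 = -1157)
√(((3*52 + 393) + T) + 2106) = √(((3*52 + 393) - 1157) + 2106) = √(((156 + 393) - 1157) + 2106) = √((549 - 1157) + 2106) = √(-608 + 2106) = √1498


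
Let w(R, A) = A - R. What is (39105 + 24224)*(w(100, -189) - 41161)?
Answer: -2624987050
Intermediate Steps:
(39105 + 24224)*(w(100, -189) - 41161) = (39105 + 24224)*((-189 - 1*100) - 41161) = 63329*((-189 - 100) - 41161) = 63329*(-289 - 41161) = 63329*(-41450) = -2624987050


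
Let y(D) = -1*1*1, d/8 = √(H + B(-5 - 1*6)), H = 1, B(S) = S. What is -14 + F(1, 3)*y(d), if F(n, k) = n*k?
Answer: -17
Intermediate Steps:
F(n, k) = k*n
d = 8*I*√10 (d = 8*√(1 + (-5 - 1*6)) = 8*√(1 + (-5 - 6)) = 8*√(1 - 11) = 8*√(-10) = 8*(I*√10) = 8*I*√10 ≈ 25.298*I)
y(D) = -1 (y(D) = -1*1 = -1)
-14 + F(1, 3)*y(d) = -14 + (3*1)*(-1) = -14 + 3*(-1) = -14 - 3 = -17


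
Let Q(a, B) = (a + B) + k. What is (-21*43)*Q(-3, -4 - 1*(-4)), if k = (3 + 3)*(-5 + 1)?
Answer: 24381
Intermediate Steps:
k = -24 (k = 6*(-4) = -24)
Q(a, B) = -24 + B + a (Q(a, B) = (a + B) - 24 = (B + a) - 24 = -24 + B + a)
(-21*43)*Q(-3, -4 - 1*(-4)) = (-21*43)*(-24 + (-4 - 1*(-4)) - 3) = -903*(-24 + (-4 + 4) - 3) = -903*(-24 + 0 - 3) = -903*(-27) = 24381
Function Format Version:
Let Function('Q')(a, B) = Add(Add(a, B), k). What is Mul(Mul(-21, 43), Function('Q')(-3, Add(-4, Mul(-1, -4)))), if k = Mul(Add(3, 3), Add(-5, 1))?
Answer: 24381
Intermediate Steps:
k = -24 (k = Mul(6, -4) = -24)
Function('Q')(a, B) = Add(-24, B, a) (Function('Q')(a, B) = Add(Add(a, B), -24) = Add(Add(B, a), -24) = Add(-24, B, a))
Mul(Mul(-21, 43), Function('Q')(-3, Add(-4, Mul(-1, -4)))) = Mul(Mul(-21, 43), Add(-24, Add(-4, Mul(-1, -4)), -3)) = Mul(-903, Add(-24, Add(-4, 4), -3)) = Mul(-903, Add(-24, 0, -3)) = Mul(-903, -27) = 24381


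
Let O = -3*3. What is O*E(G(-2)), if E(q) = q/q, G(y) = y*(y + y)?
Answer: -9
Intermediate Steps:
G(y) = 2*y² (G(y) = y*(2*y) = 2*y²)
O = -9
E(q) = 1
O*E(G(-2)) = -9*1 = -9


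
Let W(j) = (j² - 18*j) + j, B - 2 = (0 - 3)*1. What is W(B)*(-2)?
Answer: -36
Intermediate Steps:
B = -1 (B = 2 + (0 - 3)*1 = 2 - 3*1 = 2 - 3 = -1)
W(j) = j² - 17*j
W(B)*(-2) = -(-17 - 1)*(-2) = -1*(-18)*(-2) = 18*(-2) = -36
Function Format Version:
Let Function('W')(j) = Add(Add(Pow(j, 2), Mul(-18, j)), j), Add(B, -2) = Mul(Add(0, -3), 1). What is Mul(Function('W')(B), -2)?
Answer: -36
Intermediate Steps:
B = -1 (B = Add(2, Mul(Add(0, -3), 1)) = Add(2, Mul(-3, 1)) = Add(2, -3) = -1)
Function('W')(j) = Add(Pow(j, 2), Mul(-17, j))
Mul(Function('W')(B), -2) = Mul(Mul(-1, Add(-17, -1)), -2) = Mul(Mul(-1, -18), -2) = Mul(18, -2) = -36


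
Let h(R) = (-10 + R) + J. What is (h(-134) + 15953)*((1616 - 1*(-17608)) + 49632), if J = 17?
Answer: 1089715056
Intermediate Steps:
h(R) = 7 + R (h(R) = (-10 + R) + 17 = 7 + R)
(h(-134) + 15953)*((1616 - 1*(-17608)) + 49632) = ((7 - 134) + 15953)*((1616 - 1*(-17608)) + 49632) = (-127 + 15953)*((1616 + 17608) + 49632) = 15826*(19224 + 49632) = 15826*68856 = 1089715056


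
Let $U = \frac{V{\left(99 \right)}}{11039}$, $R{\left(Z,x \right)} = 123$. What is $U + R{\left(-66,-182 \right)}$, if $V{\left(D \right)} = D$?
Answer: $\frac{1357896}{11039} \approx 123.01$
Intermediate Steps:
$U = \frac{99}{11039} \approx 0.0089682$
$U + R{\left(-66,-182 \right)} = \frac{99}{11039} + 123 = \frac{1357896}{11039}$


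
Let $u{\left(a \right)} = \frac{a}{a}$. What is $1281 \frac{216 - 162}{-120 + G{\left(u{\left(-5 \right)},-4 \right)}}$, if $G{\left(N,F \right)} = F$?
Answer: $- \frac{34587}{62} \approx -557.85$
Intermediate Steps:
$u{\left(a \right)} = 1$
$1281 \frac{216 - 162}{-120 + G{\left(u{\left(-5 \right)},-4 \right)}} = 1281 \frac{216 - 162}{-120 - 4} = 1281 \frac{54}{-124} = 1281 \cdot 54 \left(- \frac{1}{124}\right) = 1281 \left(- \frac{27}{62}\right) = - \frac{34587}{62}$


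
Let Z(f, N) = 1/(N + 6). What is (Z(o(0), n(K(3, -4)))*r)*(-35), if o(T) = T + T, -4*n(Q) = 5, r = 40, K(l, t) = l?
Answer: -5600/19 ≈ -294.74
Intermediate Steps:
n(Q) = -5/4 (n(Q) = -¼*5 = -5/4)
o(T) = 2*T
Z(f, N) = 1/(6 + N)
(Z(o(0), n(K(3, -4)))*r)*(-35) = (40/(6 - 5/4))*(-35) = (40/(19/4))*(-35) = ((4/19)*40)*(-35) = (160/19)*(-35) = -5600/19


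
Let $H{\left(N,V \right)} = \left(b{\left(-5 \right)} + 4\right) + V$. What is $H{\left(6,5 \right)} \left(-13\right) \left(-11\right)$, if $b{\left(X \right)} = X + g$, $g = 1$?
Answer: $715$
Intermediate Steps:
$b{\left(X \right)} = 1 + X$ ($b{\left(X \right)} = X + 1 = 1 + X$)
$H{\left(N,V \right)} = V$ ($H{\left(N,V \right)} = \left(\left(1 - 5\right) + 4\right) + V = \left(-4 + 4\right) + V = 0 + V = V$)
$H{\left(6,5 \right)} \left(-13\right) \left(-11\right) = 5 \left(-13\right) \left(-11\right) = \left(-65\right) \left(-11\right) = 715$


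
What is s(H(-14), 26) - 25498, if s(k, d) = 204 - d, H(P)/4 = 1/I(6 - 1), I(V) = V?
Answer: -25320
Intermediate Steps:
H(P) = ⅘ (H(P) = 4/(6 - 1) = 4/5 = 4*(⅕) = ⅘)
s(H(-14), 26) - 25498 = (204 - 1*26) - 25498 = (204 - 26) - 25498 = 178 - 25498 = -25320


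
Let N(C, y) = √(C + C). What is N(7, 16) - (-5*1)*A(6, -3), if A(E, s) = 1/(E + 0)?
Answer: ⅚ + √14 ≈ 4.5750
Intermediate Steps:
A(E, s) = 1/E
N(C, y) = √2*√C (N(C, y) = √(2*C) = √2*√C)
N(7, 16) - (-5*1)*A(6, -3) = √2*√7 - (-5*1)/6 = √14 - (-5)/6 = √14 - 1*(-⅚) = √14 + ⅚ = ⅚ + √14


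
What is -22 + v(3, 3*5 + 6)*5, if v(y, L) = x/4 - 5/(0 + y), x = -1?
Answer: -379/12 ≈ -31.583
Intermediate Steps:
v(y, L) = -¼ - 5/y (v(y, L) = -1/4 - 5/(0 + y) = -1*¼ - 5/y = -¼ - 5/y)
-22 + v(3, 3*5 + 6)*5 = -22 + ((¼)*(-20 - 1*3)/3)*5 = -22 + ((¼)*(⅓)*(-20 - 3))*5 = -22 + ((¼)*(⅓)*(-23))*5 = -22 - 23/12*5 = -22 - 115/12 = -379/12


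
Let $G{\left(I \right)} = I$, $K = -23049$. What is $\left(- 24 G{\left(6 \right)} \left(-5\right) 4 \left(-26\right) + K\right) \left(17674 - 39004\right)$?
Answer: $2088825570$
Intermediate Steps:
$\left(- 24 G{\left(6 \right)} \left(-5\right) 4 \left(-26\right) + K\right) \left(17674 - 39004\right) = \left(- 24 \cdot 6 \left(-5\right) 4 \left(-26\right) - 23049\right) \left(17674 - 39004\right) = \left(- 24 \left(\left(-30\right) 4\right) \left(-26\right) - 23049\right) \left(-21330\right) = \left(\left(-24\right) \left(-120\right) \left(-26\right) - 23049\right) \left(-21330\right) = \left(2880 \left(-26\right) - 23049\right) \left(-21330\right) = \left(-74880 - 23049\right) \left(-21330\right) = \left(-97929\right) \left(-21330\right) = 2088825570$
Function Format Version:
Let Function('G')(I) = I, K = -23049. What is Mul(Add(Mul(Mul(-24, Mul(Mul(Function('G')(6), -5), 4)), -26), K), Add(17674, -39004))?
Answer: 2088825570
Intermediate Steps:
Mul(Add(Mul(Mul(-24, Mul(Mul(Function('G')(6), -5), 4)), -26), K), Add(17674, -39004)) = Mul(Add(Mul(Mul(-24, Mul(Mul(6, -5), 4)), -26), -23049), Add(17674, -39004)) = Mul(Add(Mul(Mul(-24, Mul(-30, 4)), -26), -23049), -21330) = Mul(Add(Mul(Mul(-24, -120), -26), -23049), -21330) = Mul(Add(Mul(2880, -26), -23049), -21330) = Mul(Add(-74880, -23049), -21330) = Mul(-97929, -21330) = 2088825570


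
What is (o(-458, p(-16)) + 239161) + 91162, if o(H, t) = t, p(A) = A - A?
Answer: 330323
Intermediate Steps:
p(A) = 0
(o(-458, p(-16)) + 239161) + 91162 = (0 + 239161) + 91162 = 239161 + 91162 = 330323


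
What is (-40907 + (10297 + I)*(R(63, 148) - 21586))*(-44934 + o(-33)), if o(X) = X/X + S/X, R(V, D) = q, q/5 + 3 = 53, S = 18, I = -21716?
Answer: -120401396259913/11 ≈ -1.0946e+13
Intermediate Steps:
q = 250 (q = -15 + 5*53 = -15 + 265 = 250)
R(V, D) = 250
o(X) = 1 + 18/X (o(X) = X/X + 18/X = 1 + 18/X)
(-40907 + (10297 + I)*(R(63, 148) - 21586))*(-44934 + o(-33)) = (-40907 + (10297 - 21716)*(250 - 21586))*(-44934 + (18 - 33)/(-33)) = (-40907 - 11419*(-21336))*(-44934 - 1/33*(-15)) = (-40907 + 243635784)*(-44934 + 5/11) = 243594877*(-494269/11) = -120401396259913/11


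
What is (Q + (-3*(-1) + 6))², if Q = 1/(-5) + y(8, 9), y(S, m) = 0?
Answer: 1936/25 ≈ 77.440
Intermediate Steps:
Q = -⅕ (Q = 1/(-5) + 0 = -⅕ + 0 = -⅕ ≈ -0.20000)
(Q + (-3*(-1) + 6))² = (-⅕ + (-3*(-1) + 6))² = (-⅕ + (3 + 6))² = (-⅕ + 9)² = (44/5)² = 1936/25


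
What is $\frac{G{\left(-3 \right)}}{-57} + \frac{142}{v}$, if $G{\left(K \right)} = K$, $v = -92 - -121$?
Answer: $\frac{2727}{551} \approx 4.9492$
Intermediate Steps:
$v = 29$ ($v = -92 + 121 = 29$)
$\frac{G{\left(-3 \right)}}{-57} + \frac{142}{v} = - \frac{3}{-57} + \frac{142}{29} = \left(-3\right) \left(- \frac{1}{57}\right) + 142 \cdot \frac{1}{29} = \frac{1}{19} + \frac{142}{29} = \frac{2727}{551}$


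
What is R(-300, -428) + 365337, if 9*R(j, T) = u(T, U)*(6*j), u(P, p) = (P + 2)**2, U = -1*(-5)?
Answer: -35929863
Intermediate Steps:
U = 5
u(P, p) = (2 + P)**2
R(j, T) = 2*j*(2 + T)**2/3 (R(j, T) = ((2 + T)**2*(6*j))/9 = (6*j*(2 + T)**2)/9 = 2*j*(2 + T)**2/3)
R(-300, -428) + 365337 = (2/3)*(-300)*(2 - 428)**2 + 365337 = (2/3)*(-300)*(-426)**2 + 365337 = (2/3)*(-300)*181476 + 365337 = -36295200 + 365337 = -35929863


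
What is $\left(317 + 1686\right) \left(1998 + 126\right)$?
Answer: $4254372$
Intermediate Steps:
$\left(317 + 1686\right) \left(1998 + 126\right) = 2003 \cdot 2124 = 4254372$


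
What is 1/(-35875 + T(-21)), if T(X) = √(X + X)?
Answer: -5125/183859381 - I*√42/1287015667 ≈ -2.7875e-5 - 5.0355e-9*I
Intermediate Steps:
T(X) = √2*√X (T(X) = √(2*X) = √2*√X)
1/(-35875 + T(-21)) = 1/(-35875 + √2*√(-21)) = 1/(-35875 + √2*(I*√21)) = 1/(-35875 + I*√42)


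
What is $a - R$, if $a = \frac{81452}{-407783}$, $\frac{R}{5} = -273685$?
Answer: $\frac{558020370323}{407783} \approx 1.3684 \cdot 10^{6}$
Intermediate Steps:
$R = -1368425$ ($R = 5 \left(-273685\right) = -1368425$)
$a = - \frac{81452}{407783}$ ($a = 81452 \left(- \frac{1}{407783}\right) = - \frac{81452}{407783} \approx -0.19974$)
$a - R = - \frac{81452}{407783} - -1368425 = - \frac{81452}{407783} + 1368425 = \frac{558020370323}{407783}$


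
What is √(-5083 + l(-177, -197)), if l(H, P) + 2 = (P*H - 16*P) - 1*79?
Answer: √32857 ≈ 181.26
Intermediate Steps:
l(H, P) = -81 - 16*P + H*P (l(H, P) = -2 + ((P*H - 16*P) - 1*79) = -2 + ((H*P - 16*P) - 79) = -2 + ((-16*P + H*P) - 79) = -2 + (-79 - 16*P + H*P) = -81 - 16*P + H*P)
√(-5083 + l(-177, -197)) = √(-5083 + (-81 - 16*(-197) - 177*(-197))) = √(-5083 + (-81 + 3152 + 34869)) = √(-5083 + 37940) = √32857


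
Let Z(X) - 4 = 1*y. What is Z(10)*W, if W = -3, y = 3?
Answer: -21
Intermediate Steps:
Z(X) = 7 (Z(X) = 4 + 1*3 = 4 + 3 = 7)
Z(10)*W = 7*(-3) = -21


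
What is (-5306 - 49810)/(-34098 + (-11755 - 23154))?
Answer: 55116/69007 ≈ 0.79870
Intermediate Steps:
(-5306 - 49810)/(-34098 + (-11755 - 23154)) = -55116/(-34098 - 34909) = -55116/(-69007) = -55116*(-1/69007) = 55116/69007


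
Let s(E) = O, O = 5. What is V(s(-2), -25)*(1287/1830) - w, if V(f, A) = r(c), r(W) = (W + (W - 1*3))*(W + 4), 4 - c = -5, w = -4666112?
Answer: 569282395/122 ≈ 4.6662e+6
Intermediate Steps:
c = 9 (c = 4 - 1*(-5) = 4 + 5 = 9)
s(E) = 5
r(W) = (-3 + 2*W)*(4 + W) (r(W) = (W + (W - 3))*(4 + W) = (W + (-3 + W))*(4 + W) = (-3 + 2*W)*(4 + W))
V(f, A) = 195 (V(f, A) = -12 + 2*9² + 5*9 = -12 + 2*81 + 45 = -12 + 162 + 45 = 195)
V(s(-2), -25)*(1287/1830) - w = 195*(1287/1830) - 1*(-4666112) = 195*(1287*(1/1830)) + 4666112 = 195*(429/610) + 4666112 = 16731/122 + 4666112 = 569282395/122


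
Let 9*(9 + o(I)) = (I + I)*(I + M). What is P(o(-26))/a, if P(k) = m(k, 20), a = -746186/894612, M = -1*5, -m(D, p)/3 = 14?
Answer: 2683836/53299 ≈ 50.354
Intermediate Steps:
m(D, p) = -42 (m(D, p) = -3*14 = -42)
M = -5
o(I) = -9 + 2*I*(-5 + I)/9 (o(I) = -9 + ((I + I)*(I - 5))/9 = -9 + ((2*I)*(-5 + I))/9 = -9 + (2*I*(-5 + I))/9 = -9 + 2*I*(-5 + I)/9)
a = -373093/447306 (a = -746186*1/894612 = -373093/447306 ≈ -0.83409)
P(k) = -42
P(o(-26))/a = -42/(-373093/447306) = -42*(-447306/373093) = 2683836/53299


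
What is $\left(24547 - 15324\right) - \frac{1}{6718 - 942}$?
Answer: $\frac{53272047}{5776} \approx 9223.0$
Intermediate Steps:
$\left(24547 - 15324\right) - \frac{1}{6718 - 942} = 9223 - \frac{1}{5776} = \frac{53272047}{5776}$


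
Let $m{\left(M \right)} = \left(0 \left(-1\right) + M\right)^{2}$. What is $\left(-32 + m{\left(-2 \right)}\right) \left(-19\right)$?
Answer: $532$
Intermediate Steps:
$m{\left(M \right)} = M^{2}$ ($m{\left(M \right)} = \left(0 + M\right)^{2} = M^{2}$)
$\left(-32 + m{\left(-2 \right)}\right) \left(-19\right) = \left(-32 + \left(-2\right)^{2}\right) \left(-19\right) = \left(-32 + 4\right) \left(-19\right) = \left(-28\right) \left(-19\right) = 532$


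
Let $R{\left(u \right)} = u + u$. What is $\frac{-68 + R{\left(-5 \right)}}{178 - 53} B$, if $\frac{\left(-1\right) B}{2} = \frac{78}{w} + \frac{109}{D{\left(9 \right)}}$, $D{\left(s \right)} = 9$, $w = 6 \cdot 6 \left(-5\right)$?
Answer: $\frac{27326}{1875} \approx 14.574$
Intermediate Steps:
$R{\left(u \right)} = 2 u$
$w = -180$ ($w = 36 \left(-5\right) = -180$)
$B = - \frac{1051}{45}$ ($B = - 2 \left(\frac{78}{-180} + \frac{109}{9}\right) = - 2 \left(78 \left(- \frac{1}{180}\right) + 109 \cdot \frac{1}{9}\right) = - 2 \left(- \frac{13}{30} + \frac{109}{9}\right) = \left(-2\right) \frac{1051}{90} = - \frac{1051}{45} \approx -23.356$)
$\frac{-68 + R{\left(-5 \right)}}{178 - 53} B = \frac{-68 + 2 \left(-5\right)}{178 - 53} \left(- \frac{1051}{45}\right) = \frac{-68 - 10}{125} \left(- \frac{1051}{45}\right) = \left(-78\right) \frac{1}{125} \left(- \frac{1051}{45}\right) = \left(- \frac{78}{125}\right) \left(- \frac{1051}{45}\right) = \frac{27326}{1875}$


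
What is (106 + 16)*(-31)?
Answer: -3782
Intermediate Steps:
(106 + 16)*(-31) = 122*(-31) = -3782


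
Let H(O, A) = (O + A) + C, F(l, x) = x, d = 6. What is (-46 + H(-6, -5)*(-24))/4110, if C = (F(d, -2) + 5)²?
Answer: 1/2055 ≈ 0.00048662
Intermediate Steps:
C = 9 (C = (-2 + 5)² = 3² = 9)
H(O, A) = 9 + A + O (H(O, A) = (O + A) + 9 = (A + O) + 9 = 9 + A + O)
(-46 + H(-6, -5)*(-24))/4110 = (-46 + (9 - 5 - 6)*(-24))/4110 = (-46 - 2*(-24))*(1/4110) = (-46 + 48)*(1/4110) = 2*(1/4110) = 1/2055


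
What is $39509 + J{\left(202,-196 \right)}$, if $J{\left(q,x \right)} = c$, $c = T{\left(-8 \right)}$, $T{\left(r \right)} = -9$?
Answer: $39500$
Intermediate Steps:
$c = -9$
$J{\left(q,x \right)} = -9$
$39509 + J{\left(202,-196 \right)} = 39509 - 9 = 39500$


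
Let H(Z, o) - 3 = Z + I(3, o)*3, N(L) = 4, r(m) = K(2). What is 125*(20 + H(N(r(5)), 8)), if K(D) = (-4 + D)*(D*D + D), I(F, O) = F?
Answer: 4500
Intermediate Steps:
K(D) = (-4 + D)*(D + D²) (K(D) = (-4 + D)*(D² + D) = (-4 + D)*(D + D²))
r(m) = -12 (r(m) = 2*(-4 + 2² - 3*2) = 2*(-4 + 4 - 6) = 2*(-6) = -12)
H(Z, o) = 12 + Z (H(Z, o) = 3 + (Z + 3*3) = 3 + (Z + 9) = 3 + (9 + Z) = 12 + Z)
125*(20 + H(N(r(5)), 8)) = 125*(20 + (12 + 4)) = 125*(20 + 16) = 125*36 = 4500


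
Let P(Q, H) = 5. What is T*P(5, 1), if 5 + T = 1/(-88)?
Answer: -2205/88 ≈ -25.057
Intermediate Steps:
T = -441/88 (T = -5 + 1/(-88) = -5 - 1/88 = -441/88 ≈ -5.0114)
T*P(5, 1) = -441/88*5 = -2205/88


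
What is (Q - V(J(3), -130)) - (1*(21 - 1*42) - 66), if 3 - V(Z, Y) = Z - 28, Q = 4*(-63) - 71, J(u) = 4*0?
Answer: -267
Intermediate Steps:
J(u) = 0
Q = -323 (Q = -252 - 71 = -323)
V(Z, Y) = 31 - Z (V(Z, Y) = 3 - (Z - 28) = 3 - (-28 + Z) = 3 + (28 - Z) = 31 - Z)
(Q - V(J(3), -130)) - (1*(21 - 1*42) - 66) = (-323 - (31 - 1*0)) - (1*(21 - 1*42) - 66) = (-323 - (31 + 0)) - (1*(21 - 42) - 66) = (-323 - 1*31) - (1*(-21) - 66) = (-323 - 31) - (-21 - 66) = -354 - 1*(-87) = -354 + 87 = -267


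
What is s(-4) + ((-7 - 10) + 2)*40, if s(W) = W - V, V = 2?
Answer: -606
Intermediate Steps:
s(W) = -2 + W (s(W) = W - 1*2 = W - 2 = -2 + W)
s(-4) + ((-7 - 10) + 2)*40 = (-2 - 4) + ((-7 - 10) + 2)*40 = -6 + (-17 + 2)*40 = -6 - 15*40 = -6 - 600 = -606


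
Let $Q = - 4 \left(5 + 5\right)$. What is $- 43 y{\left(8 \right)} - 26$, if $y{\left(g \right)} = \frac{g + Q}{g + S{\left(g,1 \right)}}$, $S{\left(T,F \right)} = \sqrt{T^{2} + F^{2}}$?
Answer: $-11034 + 1376 \sqrt{65} \approx 59.667$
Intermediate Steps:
$S{\left(T,F \right)} = \sqrt{F^{2} + T^{2}}$
$Q = -40$ ($Q = \left(-4\right) 10 = -40$)
$y{\left(g \right)} = \frac{-40 + g}{g + \sqrt{1 + g^{2}}}$ ($y{\left(g \right)} = \frac{g - 40}{g + \sqrt{1^{2} + g^{2}}} = \frac{-40 + g}{g + \sqrt{1 + g^{2}}}$)
$- 43 y{\left(8 \right)} - 26 = - 43 \frac{-40 + 8}{8 + \sqrt{1 + 8^{2}}} - 26 = - 43 \frac{1}{8 + \sqrt{1 + 64}} \left(-32\right) - 26 = - 43 \frac{1}{8 + \sqrt{65}} \left(-32\right) - 26 = - 43 \left(- \frac{32}{8 + \sqrt{65}}\right) - 26 = \frac{1376}{8 + \sqrt{65}} - 26 = -26 + \frac{1376}{8 + \sqrt{65}}$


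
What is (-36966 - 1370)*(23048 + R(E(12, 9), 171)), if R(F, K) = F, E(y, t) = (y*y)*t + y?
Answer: -933711616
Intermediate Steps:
E(y, t) = y + t*y**2 (E(y, t) = y**2*t + y = t*y**2 + y = y + t*y**2)
(-36966 - 1370)*(23048 + R(E(12, 9), 171)) = (-36966 - 1370)*(23048 + 12*(1 + 9*12)) = -38336*(23048 + 12*(1 + 108)) = -38336*(23048 + 12*109) = -38336*(23048 + 1308) = -38336*24356 = -933711616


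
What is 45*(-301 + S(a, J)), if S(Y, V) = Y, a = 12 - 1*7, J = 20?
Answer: -13320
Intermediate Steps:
a = 5 (a = 12 - 7 = 5)
45*(-301 + S(a, J)) = 45*(-301 + 5) = 45*(-296) = -13320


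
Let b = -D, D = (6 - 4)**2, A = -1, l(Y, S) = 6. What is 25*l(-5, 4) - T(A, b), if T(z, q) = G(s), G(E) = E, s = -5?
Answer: 155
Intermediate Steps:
D = 4 (D = 2**2 = 4)
b = -4 (b = -1*4 = -4)
T(z, q) = -5
25*l(-5, 4) - T(A, b) = 25*6 - 1*(-5) = 150 + 5 = 155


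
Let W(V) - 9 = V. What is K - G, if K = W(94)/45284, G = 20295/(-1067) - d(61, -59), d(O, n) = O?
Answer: 351504399/4392548 ≈ 80.023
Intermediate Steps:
W(V) = 9 + V
G = -7762/97 (G = 20295/(-1067) - 1*61 = 20295*(-1/1067) - 61 = -1845/97 - 61 = -7762/97 ≈ -80.021)
K = 103/45284 (K = (9 + 94)/45284 = 103*(1/45284) = 103/45284 ≈ 0.0022745)
K - G = 103/45284 - 1*(-7762/97) = 103/45284 + 7762/97 = 351504399/4392548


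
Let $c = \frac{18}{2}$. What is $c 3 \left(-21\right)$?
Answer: $-567$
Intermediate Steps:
$c = 9$ ($c = 18 \cdot \frac{1}{2} = 9$)
$c 3 \left(-21\right) = 9 \cdot 3 \left(-21\right) = 27 \left(-21\right) = -567$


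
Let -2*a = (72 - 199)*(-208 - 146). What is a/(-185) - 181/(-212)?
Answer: 4799033/39220 ≈ 122.36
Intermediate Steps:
a = -22479 (a = -(72 - 199)*(-208 - 146)/2 = -(-127)*(-354)/2 = -1/2*44958 = -22479)
a/(-185) - 181/(-212) = -22479/(-185) - 181/(-212) = -22479*(-1/185) - 181*(-1/212) = 22479/185 + 181/212 = 4799033/39220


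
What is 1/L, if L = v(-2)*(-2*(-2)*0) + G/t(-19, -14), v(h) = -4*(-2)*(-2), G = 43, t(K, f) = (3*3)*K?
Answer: -171/43 ≈ -3.9767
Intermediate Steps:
t(K, f) = 9*K
v(h) = -16 (v(h) = 8*(-2) = -16)
L = -43/171 (L = -16*(-2*(-2))*0 + 43/((9*(-19))) = -64*0 + 43/(-171) = -16*0 + 43*(-1/171) = 0 - 43/171 = -43/171 ≈ -0.25146)
1/L = 1/(-43/171) = -171/43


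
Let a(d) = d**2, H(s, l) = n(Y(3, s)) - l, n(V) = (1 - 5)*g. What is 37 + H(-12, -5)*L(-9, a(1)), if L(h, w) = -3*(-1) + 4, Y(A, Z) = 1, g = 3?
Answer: -12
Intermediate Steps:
n(V) = -12 (n(V) = (1 - 5)*3 = -4*3 = -12)
H(s, l) = -12 - l
L(h, w) = 7 (L(h, w) = 3 + 4 = 7)
37 + H(-12, -5)*L(-9, a(1)) = 37 + (-12 - 1*(-5))*7 = 37 + (-12 + 5)*7 = 37 - 7*7 = 37 - 49 = -12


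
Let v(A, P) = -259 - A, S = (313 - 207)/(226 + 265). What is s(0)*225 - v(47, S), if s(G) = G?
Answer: 306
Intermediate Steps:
S = 106/491 ≈ 0.21589
s(0)*225 - v(47, S) = 0*225 - (-259 - 1*47) = 0 - (-259 - 47) = 0 - 1*(-306) = 0 + 306 = 306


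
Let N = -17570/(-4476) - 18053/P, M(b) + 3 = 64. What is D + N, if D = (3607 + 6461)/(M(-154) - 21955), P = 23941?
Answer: 5956488995/2196778278 ≈ 2.7115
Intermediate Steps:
M(b) = 61 (M(b) = -3 + 64 = 61)
D = -1678/3649 (D = (3607 + 6461)/(61 - 21955) = 10068/(-21894) = 10068*(-1/21894) = -1678/3649 ≈ -0.45985)
N = 169919071/53579958 (N = -17570/(-4476) - 18053/23941 = -17570*(-1/4476) - 18053*1/23941 = 8785/2238 - 18053/23941 = 169919071/53579958 ≈ 3.1713)
D + N = -1678/3649 + 169919071/53579958 = 5956488995/2196778278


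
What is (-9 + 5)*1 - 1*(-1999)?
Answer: 1995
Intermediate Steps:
(-9 + 5)*1 - 1*(-1999) = -4*1 + 1999 = -4 + 1999 = 1995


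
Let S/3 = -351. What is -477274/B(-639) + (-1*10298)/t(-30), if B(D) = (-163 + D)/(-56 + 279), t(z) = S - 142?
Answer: 63597310443/479195 ≈ 1.3272e+5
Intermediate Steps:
S = -1053 (S = 3*(-351) = -1053)
t(z) = -1195 (t(z) = -1053 - 142 = -1195)
B(D) = -163/223 + D/223 (B(D) = (-163 + D)/223 = (-163 + D)*(1/223) = -163/223 + D/223)
-477274/B(-639) + (-1*10298)/t(-30) = -477274/(-163/223 + (1/223)*(-639)) - 1*10298/(-1195) = -477274/(-163/223 - 639/223) - 10298*(-1/1195) = -477274/(-802/223) + 10298/1195 = -477274*(-223/802) + 10298/1195 = 53216051/401 + 10298/1195 = 63597310443/479195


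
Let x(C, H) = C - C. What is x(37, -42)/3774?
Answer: 0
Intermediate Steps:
x(C, H) = 0
x(37, -42)/3774 = 0/3774 = 0*(1/3774) = 0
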